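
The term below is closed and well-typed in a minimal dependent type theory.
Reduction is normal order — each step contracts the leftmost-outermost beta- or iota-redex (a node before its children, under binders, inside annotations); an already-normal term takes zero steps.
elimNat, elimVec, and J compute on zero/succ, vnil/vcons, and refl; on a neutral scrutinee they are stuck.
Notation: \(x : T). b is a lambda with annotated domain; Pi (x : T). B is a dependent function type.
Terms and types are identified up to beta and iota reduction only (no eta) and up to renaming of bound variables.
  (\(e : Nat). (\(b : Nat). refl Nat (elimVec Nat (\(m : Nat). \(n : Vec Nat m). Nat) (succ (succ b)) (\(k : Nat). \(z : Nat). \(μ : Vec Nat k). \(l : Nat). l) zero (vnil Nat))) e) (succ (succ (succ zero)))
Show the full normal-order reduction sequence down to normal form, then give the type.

normal-order reduction sequence:
  (\(e : Nat). (\(b : Nat). refl Nat (elimVec Nat (\(m : Nat). \(n : Vec Nat m). Nat) (succ (succ b)) (\(k : Nat). \(z : Nat). \(μ : Vec Nat k). \(l : Nat). l) zero (vnil Nat))) e) (succ (succ (succ zero)))
  ~> (\(e : Nat). refl Nat (elimVec Nat (\(b : Nat). \(m : Vec Nat b). Nat) (succ (succ e)) (\(n : Nat). \(k : Nat). \(z : Vec Nat n). \(μ : Nat). μ) zero (vnil Nat))) (succ (succ (succ zero)))
  ~> refl Nat (elimVec Nat (\(e : Nat). \(b : Vec Nat e). Nat) (succ (succ (succ (succ (succ zero))))) (\(m : Nat). \(n : Nat). \(k : Vec Nat m). \(z : Nat). z) zero (vnil Nat))
  ~> refl Nat (succ (succ (succ (succ (succ zero)))))
inferred type:
  Eq Nat (succ (succ (succ (succ (succ zero))))) (succ (succ (succ (succ (succ zero)))))


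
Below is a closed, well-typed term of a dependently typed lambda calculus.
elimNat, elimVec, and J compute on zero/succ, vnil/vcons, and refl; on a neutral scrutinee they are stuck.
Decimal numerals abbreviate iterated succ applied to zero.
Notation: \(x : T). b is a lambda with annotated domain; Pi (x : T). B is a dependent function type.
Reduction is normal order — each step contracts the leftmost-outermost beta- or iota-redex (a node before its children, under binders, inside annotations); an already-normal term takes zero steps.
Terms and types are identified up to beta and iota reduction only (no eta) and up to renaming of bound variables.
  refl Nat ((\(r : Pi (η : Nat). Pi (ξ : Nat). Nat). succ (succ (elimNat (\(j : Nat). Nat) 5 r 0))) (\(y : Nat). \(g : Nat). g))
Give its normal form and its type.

resulting normal form:
  refl Nat 7
inferred type:
  Eq Nat 7 7
observation: the first redex contracted is a beta-redex; the normal form is reached in 2 normal-order steps.


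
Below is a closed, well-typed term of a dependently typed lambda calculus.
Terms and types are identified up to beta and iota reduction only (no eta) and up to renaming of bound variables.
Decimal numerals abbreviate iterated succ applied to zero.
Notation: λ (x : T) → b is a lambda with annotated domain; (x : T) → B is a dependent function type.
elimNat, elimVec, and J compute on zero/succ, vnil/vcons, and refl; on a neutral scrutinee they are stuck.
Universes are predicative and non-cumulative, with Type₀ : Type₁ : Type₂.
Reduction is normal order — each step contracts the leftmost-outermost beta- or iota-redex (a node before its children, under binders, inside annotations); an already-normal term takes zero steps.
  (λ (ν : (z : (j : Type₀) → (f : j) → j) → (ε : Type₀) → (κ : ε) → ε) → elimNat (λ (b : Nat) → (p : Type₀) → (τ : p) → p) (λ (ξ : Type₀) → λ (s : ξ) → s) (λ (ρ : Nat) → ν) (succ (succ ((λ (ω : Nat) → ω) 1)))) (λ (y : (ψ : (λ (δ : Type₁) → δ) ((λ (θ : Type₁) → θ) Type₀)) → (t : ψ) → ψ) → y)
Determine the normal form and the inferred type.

reduced normal form:
  λ (ν : Type₀) → λ (z : ν) → z
type:
  (ν : Type₀) → (z : ν) → ν


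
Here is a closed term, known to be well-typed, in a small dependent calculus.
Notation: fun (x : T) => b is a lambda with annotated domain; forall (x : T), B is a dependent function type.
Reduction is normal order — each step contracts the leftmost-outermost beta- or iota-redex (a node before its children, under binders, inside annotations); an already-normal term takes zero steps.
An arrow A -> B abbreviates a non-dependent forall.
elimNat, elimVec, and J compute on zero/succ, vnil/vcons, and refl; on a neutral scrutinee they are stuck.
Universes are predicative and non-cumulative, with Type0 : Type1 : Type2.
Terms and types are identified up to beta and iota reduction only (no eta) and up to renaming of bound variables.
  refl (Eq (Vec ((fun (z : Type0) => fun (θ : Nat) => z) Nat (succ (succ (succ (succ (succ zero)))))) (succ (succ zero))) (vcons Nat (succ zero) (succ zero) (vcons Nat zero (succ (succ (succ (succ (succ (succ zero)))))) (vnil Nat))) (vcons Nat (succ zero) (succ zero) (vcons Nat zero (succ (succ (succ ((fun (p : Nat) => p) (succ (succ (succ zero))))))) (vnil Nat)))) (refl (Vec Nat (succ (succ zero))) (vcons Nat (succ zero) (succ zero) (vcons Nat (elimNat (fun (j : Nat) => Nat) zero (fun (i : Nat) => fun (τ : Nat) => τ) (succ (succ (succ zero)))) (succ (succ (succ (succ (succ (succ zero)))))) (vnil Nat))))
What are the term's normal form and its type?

resulting normal form:
  refl (Eq (Vec Nat (succ (succ zero))) (vcons Nat (succ zero) (succ zero) (vcons Nat zero (succ (succ (succ (succ (succ (succ zero)))))) (vnil Nat))) (vcons Nat (succ zero) (succ zero) (vcons Nat zero (succ (succ (succ (succ (succ (succ zero)))))) (vnil Nat)))) (refl (Vec Nat (succ (succ zero))) (vcons Nat (succ zero) (succ zero) (vcons Nat zero (succ (succ (succ (succ (succ (succ zero)))))) (vnil Nat))))
type:
  Eq (Eq (Vec Nat (succ (succ zero))) (vcons Nat (succ zero) (succ zero) (vcons Nat zero (succ (succ (succ (succ (succ (succ zero)))))) (vnil Nat))) (vcons Nat (succ zero) (succ zero) (vcons Nat zero (succ (succ (succ (succ (succ (succ zero)))))) (vnil Nat)))) (refl (Vec Nat (succ (succ zero))) (vcons Nat (succ zero) (succ zero) (vcons Nat zero (succ (succ (succ (succ (succ (succ zero)))))) (vnil Nat)))) (refl (Vec Nat (succ (succ zero))) (vcons Nat (succ zero) (succ zero) (vcons Nat zero (succ (succ (succ (succ (succ (succ zero)))))) (vnil Nat))))


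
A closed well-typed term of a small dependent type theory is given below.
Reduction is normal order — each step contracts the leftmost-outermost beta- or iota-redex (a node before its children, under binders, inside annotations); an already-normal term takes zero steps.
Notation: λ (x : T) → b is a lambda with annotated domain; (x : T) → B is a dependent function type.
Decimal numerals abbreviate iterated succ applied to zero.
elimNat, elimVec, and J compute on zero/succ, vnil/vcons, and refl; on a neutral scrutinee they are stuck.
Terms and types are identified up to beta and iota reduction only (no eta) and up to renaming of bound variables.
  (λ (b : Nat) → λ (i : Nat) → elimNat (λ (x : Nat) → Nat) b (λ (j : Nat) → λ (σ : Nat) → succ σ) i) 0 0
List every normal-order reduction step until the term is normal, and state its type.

reduction (normal order):
  (λ (b : Nat) → λ (i : Nat) → elimNat (λ (x : Nat) → Nat) b (λ (j : Nat) → λ (σ : Nat) → succ σ) i) 0 0
  ~> (λ (b : Nat) → elimNat (λ (i : Nat) → Nat) 0 (λ (x : Nat) → λ (j : Nat) → succ j) b) 0
  ~> elimNat (λ (b : Nat) → Nat) 0 (λ (i : Nat) → λ (x : Nat) → succ x) 0
  ~> 0
type:
  Nat


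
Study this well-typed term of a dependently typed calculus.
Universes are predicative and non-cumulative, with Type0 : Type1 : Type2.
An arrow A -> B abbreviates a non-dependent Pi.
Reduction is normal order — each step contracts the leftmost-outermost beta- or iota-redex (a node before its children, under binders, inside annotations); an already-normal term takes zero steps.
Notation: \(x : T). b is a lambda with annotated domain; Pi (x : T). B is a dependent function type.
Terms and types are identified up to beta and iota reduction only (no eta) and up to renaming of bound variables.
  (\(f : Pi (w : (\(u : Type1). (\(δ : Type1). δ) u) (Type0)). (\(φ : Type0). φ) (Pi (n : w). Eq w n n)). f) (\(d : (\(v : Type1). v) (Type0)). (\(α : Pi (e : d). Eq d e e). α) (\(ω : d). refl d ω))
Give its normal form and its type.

resulting normal form:
  \(f : Type0). \(w : f). refl f w
the term's type:
  Pi (f : Type0). Pi (w : f). Eq f w w


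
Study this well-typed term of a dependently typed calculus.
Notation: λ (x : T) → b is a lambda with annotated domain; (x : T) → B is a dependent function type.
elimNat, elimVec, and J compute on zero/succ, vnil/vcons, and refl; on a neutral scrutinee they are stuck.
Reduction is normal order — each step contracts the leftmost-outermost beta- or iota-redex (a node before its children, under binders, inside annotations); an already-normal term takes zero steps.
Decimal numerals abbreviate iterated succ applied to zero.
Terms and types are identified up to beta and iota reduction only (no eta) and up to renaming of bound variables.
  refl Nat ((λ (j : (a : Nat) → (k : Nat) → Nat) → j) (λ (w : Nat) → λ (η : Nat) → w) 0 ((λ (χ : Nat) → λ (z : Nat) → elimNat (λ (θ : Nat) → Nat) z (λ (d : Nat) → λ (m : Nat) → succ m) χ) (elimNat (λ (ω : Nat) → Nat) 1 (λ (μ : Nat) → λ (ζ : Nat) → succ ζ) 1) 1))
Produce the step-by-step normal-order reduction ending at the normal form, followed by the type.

reduction (normal order):
  refl Nat ((λ (j : (a : Nat) → (k : Nat) → Nat) → j) (λ (w : Nat) → λ (η : Nat) → w) 0 ((λ (χ : Nat) → λ (z : Nat) → elimNat (λ (θ : Nat) → Nat) z (λ (d : Nat) → λ (m : Nat) → succ m) χ) (elimNat (λ (ω : Nat) → Nat) 1 (λ (μ : Nat) → λ (ζ : Nat) → succ ζ) 1) 1))
  ~> refl Nat ((λ (j : Nat) → λ (a : Nat) → j) 0 ((λ (k : Nat) → λ (w : Nat) → elimNat (λ (η : Nat) → Nat) w (λ (χ : Nat) → λ (z : Nat) → succ z) k) (elimNat (λ (θ : Nat) → Nat) 1 (λ (d : Nat) → λ (m : Nat) → succ m) 1) 1))
  ~> refl Nat ((λ (j : Nat) → 0) ((λ (a : Nat) → λ (k : Nat) → elimNat (λ (w : Nat) → Nat) k (λ (η : Nat) → λ (χ : Nat) → succ χ) a) (elimNat (λ (z : Nat) → Nat) 1 (λ (θ : Nat) → λ (d : Nat) → succ d) 1) 1))
  ~> refl Nat 0
inferred type:
  Eq Nat 0 0


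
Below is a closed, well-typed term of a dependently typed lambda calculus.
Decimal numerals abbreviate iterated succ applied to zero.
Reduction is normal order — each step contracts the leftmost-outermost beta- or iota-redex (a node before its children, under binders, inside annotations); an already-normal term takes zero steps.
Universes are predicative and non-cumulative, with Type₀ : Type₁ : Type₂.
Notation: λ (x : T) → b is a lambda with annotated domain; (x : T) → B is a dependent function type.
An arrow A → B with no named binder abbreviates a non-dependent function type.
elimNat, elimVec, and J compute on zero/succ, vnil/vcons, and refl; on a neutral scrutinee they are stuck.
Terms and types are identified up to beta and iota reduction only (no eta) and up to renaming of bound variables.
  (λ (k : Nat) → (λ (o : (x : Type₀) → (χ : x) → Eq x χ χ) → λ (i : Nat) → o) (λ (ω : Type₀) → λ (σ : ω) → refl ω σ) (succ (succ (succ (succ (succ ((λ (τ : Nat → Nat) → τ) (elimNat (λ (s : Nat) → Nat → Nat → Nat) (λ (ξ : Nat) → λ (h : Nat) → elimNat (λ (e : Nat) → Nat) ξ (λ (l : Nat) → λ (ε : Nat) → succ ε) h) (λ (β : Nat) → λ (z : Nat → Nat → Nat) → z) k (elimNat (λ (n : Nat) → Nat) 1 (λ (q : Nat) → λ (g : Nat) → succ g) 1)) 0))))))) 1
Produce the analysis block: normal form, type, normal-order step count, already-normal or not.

reduced normal form:
  λ (k : Type₀) → λ (o : k) → refl k o
type:
  (k : Type₀) → (o : k) → Eq k o o
reduction steps (normal order): 3
term was already normal: no
first redex: a beta-redex


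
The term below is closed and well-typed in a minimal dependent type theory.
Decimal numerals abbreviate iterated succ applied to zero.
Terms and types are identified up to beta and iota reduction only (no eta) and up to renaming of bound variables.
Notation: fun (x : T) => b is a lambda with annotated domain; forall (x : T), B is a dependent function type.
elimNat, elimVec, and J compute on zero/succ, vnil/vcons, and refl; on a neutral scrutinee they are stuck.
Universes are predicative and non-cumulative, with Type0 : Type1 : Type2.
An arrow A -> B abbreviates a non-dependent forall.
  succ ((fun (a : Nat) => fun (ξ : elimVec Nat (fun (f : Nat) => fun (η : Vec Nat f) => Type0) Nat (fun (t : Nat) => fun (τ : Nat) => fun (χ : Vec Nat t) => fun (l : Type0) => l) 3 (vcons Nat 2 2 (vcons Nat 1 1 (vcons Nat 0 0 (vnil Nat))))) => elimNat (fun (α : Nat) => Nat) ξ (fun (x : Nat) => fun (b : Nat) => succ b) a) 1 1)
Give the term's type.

the term's type:
  Nat


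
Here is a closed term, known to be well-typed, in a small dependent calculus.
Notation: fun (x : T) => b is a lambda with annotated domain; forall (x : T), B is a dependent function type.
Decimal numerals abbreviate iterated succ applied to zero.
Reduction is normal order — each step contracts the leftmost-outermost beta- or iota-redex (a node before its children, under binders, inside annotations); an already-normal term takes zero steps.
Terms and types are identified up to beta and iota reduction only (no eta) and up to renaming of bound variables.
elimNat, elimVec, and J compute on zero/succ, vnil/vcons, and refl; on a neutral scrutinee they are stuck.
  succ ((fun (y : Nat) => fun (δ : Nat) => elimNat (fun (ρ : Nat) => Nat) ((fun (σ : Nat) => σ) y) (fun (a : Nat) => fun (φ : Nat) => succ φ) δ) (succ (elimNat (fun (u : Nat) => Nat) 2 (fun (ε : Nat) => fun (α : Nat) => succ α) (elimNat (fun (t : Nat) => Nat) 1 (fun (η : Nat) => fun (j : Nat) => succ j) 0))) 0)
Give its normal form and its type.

resulting normal form:
  5
type:
  Nat


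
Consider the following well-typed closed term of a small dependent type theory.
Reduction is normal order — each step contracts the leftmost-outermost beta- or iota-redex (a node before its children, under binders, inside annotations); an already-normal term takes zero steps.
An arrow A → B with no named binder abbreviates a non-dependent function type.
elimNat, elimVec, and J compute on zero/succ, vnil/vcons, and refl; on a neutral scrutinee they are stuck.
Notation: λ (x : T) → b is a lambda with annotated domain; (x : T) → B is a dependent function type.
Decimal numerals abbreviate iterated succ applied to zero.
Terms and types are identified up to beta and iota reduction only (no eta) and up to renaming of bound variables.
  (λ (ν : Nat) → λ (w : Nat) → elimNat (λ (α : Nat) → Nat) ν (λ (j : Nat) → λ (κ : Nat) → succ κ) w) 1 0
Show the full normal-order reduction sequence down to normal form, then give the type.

normal-order reduction sequence:
  (λ (ν : Nat) → λ (w : Nat) → elimNat (λ (α : Nat) → Nat) ν (λ (j : Nat) → λ (κ : Nat) → succ κ) w) 1 0
  ~> (λ (ν : Nat) → elimNat (λ (w : Nat) → Nat) 1 (λ (α : Nat) → λ (j : Nat) → succ j) ν) 0
  ~> elimNat (λ (ν : Nat) → Nat) 1 (λ (w : Nat) → λ (α : Nat) → succ α) 0
  ~> 1
inferred type:
  Nat


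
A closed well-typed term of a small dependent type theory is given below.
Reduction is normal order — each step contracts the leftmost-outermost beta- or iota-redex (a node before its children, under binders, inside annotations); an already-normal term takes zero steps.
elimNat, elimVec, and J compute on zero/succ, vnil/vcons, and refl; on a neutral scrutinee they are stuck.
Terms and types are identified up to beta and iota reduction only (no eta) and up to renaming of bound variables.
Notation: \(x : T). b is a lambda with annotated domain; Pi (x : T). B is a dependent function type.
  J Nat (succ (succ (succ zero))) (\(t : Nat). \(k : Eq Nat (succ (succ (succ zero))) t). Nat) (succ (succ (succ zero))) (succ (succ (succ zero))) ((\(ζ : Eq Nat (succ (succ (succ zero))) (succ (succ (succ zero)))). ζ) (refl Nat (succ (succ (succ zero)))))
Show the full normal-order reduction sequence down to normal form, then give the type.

normal-order reduction:
  J Nat (succ (succ (succ zero))) (\(t : Nat). \(k : Eq Nat (succ (succ (succ zero))) t). Nat) (succ (succ (succ zero))) (succ (succ (succ zero))) ((\(ζ : Eq Nat (succ (succ (succ zero))) (succ (succ (succ zero)))). ζ) (refl Nat (succ (succ (succ zero)))))
  ~> J Nat (succ (succ (succ zero))) (\(t : Nat). \(k : Eq Nat (succ (succ (succ zero))) t). Nat) (succ (succ (succ zero))) (succ (succ (succ zero))) (refl Nat (succ (succ (succ zero))))
  ~> succ (succ (succ zero))
the term's type:
  Nat


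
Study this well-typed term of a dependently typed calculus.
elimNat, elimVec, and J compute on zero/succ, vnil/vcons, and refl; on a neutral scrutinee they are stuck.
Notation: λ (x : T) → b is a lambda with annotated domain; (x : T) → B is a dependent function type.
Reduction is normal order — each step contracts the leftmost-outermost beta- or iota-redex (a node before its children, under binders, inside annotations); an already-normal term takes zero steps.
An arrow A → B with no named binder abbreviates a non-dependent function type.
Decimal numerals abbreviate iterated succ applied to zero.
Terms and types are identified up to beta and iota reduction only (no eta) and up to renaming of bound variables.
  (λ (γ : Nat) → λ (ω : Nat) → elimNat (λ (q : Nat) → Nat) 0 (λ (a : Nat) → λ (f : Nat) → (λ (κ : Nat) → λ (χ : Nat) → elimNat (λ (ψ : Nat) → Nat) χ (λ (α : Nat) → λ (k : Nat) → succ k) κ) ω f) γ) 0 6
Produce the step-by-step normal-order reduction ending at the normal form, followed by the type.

reduction (normal order):
  (λ (γ : Nat) → λ (ω : Nat) → elimNat (λ (q : Nat) → Nat) 0 (λ (a : Nat) → λ (f : Nat) → (λ (κ : Nat) → λ (χ : Nat) → elimNat (λ (ψ : Nat) → Nat) χ (λ (α : Nat) → λ (k : Nat) → succ k) κ) ω f) γ) 0 6
  ~> (λ (γ : Nat) → elimNat (λ (ω : Nat) → Nat) 0 (λ (q : Nat) → λ (a : Nat) → (λ (f : Nat) → λ (κ : Nat) → elimNat (λ (χ : Nat) → Nat) κ (λ (ψ : Nat) → λ (α : Nat) → succ α) f) γ a) 0) 6
  ~> elimNat (λ (γ : Nat) → Nat) 0 (λ (ω : Nat) → λ (q : Nat) → (λ (a : Nat) → λ (f : Nat) → elimNat (λ (κ : Nat) → Nat) f (λ (χ : Nat) → λ (ψ : Nat) → succ ψ) a) 6 q) 0
  ~> 0
the term's type:
  Nat


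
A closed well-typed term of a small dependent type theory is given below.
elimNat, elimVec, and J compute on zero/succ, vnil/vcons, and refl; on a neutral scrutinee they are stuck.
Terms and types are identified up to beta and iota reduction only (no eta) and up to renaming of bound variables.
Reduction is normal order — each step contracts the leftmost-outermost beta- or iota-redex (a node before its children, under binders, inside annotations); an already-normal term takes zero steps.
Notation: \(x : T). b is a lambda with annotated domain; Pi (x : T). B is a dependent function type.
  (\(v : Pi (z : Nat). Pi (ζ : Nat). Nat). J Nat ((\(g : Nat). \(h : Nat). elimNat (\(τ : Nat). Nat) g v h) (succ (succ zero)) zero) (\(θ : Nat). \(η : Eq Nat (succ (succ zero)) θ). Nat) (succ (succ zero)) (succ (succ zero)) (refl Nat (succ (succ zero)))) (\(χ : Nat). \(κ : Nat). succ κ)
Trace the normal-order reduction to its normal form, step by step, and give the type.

reduction (normal order):
  (\(v : Pi (z : Nat). Pi (ζ : Nat). Nat). J Nat ((\(g : Nat). \(h : Nat). elimNat (\(τ : Nat). Nat) g v h) (succ (succ zero)) zero) (\(θ : Nat). \(η : Eq Nat (succ (succ zero)) θ). Nat) (succ (succ zero)) (succ (succ zero)) (refl Nat (succ (succ zero)))) (\(χ : Nat). \(κ : Nat). succ κ)
  ~> J Nat ((\(v : Nat). \(z : Nat). elimNat (\(ζ : Nat). Nat) v (\(g : Nat). \(h : Nat). succ h) z) (succ (succ zero)) zero) (\(τ : Nat). \(θ : Eq Nat (succ (succ zero)) τ). Nat) (succ (succ zero)) (succ (succ zero)) (refl Nat (succ (succ zero)))
  ~> succ (succ zero)
inferred type:
  Nat


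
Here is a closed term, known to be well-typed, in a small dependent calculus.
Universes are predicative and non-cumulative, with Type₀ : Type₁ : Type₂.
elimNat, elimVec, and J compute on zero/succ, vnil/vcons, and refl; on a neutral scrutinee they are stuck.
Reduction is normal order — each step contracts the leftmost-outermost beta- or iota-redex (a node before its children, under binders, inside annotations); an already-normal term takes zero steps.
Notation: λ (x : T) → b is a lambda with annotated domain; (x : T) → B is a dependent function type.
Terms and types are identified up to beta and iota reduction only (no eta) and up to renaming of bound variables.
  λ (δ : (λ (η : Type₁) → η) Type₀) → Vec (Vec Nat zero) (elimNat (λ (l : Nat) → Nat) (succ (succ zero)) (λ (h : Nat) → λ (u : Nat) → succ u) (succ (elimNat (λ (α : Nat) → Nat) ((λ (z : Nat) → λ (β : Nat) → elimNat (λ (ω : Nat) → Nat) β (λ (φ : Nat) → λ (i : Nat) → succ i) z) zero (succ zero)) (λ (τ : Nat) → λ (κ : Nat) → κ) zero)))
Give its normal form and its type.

normal form:
  λ (δ : Type₀) → Vec (Vec Nat zero) (succ (succ (succ (succ zero))))
inferred type:
  (δ : Type₀) → Type₀
observation: 12 normal-order steps normalize the term, beginning with a beta-redex.


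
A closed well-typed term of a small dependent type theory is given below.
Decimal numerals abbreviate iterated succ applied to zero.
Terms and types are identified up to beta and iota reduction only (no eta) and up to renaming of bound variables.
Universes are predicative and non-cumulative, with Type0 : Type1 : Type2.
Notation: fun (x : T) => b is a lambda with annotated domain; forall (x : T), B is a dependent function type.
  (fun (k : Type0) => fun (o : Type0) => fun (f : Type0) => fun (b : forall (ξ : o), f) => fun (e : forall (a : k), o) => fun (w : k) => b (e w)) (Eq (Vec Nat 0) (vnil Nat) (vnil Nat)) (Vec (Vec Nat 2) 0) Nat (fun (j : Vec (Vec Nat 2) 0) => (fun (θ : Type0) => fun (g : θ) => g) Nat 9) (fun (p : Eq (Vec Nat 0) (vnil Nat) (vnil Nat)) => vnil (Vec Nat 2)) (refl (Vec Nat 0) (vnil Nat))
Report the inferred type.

inferred type:
  Nat


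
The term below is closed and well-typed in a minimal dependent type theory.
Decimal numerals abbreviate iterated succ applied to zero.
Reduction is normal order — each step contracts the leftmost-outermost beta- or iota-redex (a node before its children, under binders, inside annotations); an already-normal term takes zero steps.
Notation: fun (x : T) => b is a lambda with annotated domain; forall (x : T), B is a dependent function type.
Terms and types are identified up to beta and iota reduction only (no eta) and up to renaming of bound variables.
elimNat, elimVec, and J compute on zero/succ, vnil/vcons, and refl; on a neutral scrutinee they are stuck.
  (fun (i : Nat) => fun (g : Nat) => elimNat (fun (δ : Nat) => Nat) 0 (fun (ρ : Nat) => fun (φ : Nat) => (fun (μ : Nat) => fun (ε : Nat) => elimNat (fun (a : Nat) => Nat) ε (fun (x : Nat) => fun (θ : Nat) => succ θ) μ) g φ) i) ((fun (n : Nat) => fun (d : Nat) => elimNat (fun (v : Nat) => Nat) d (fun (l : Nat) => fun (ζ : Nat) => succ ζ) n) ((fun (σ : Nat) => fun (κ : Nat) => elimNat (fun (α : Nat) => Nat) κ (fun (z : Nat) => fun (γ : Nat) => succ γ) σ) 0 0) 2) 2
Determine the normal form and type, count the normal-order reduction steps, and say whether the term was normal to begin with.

reduced normal form:
  4
inferred type:
  Nat
reduction steps (normal order): 24
term was already normal: no
first redex: a beta-redex


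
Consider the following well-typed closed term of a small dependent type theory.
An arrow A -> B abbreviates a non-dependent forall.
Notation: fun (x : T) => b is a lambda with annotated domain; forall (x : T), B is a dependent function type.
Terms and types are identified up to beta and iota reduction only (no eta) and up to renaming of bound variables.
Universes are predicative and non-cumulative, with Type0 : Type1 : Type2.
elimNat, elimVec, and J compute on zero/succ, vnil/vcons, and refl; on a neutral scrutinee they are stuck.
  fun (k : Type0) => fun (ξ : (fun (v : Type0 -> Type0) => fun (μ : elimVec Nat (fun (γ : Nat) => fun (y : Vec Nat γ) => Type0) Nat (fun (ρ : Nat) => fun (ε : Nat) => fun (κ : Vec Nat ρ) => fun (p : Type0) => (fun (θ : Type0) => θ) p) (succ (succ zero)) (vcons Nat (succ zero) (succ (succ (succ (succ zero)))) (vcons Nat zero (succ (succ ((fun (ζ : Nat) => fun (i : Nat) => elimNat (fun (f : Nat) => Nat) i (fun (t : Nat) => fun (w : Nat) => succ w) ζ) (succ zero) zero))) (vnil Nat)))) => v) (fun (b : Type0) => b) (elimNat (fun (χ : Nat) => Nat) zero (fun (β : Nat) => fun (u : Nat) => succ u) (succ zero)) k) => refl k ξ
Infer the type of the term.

inferred type:
  forall (k : Type0), forall (ξ : k), Eq k ξ ξ


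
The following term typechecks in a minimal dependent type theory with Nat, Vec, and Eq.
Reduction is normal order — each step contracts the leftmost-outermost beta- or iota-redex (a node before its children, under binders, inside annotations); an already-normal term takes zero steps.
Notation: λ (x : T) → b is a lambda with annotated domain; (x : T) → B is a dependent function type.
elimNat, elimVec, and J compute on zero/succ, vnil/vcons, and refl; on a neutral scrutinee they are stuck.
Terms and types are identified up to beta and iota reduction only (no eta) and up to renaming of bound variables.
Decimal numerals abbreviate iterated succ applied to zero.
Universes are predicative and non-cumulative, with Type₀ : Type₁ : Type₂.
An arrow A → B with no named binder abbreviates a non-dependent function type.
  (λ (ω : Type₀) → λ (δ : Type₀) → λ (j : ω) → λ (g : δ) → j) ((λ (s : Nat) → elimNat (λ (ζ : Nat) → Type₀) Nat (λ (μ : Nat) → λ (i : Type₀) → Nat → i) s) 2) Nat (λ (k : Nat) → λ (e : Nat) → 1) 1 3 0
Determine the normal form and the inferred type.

resulting normal form:
  1
inferred type:
  Nat


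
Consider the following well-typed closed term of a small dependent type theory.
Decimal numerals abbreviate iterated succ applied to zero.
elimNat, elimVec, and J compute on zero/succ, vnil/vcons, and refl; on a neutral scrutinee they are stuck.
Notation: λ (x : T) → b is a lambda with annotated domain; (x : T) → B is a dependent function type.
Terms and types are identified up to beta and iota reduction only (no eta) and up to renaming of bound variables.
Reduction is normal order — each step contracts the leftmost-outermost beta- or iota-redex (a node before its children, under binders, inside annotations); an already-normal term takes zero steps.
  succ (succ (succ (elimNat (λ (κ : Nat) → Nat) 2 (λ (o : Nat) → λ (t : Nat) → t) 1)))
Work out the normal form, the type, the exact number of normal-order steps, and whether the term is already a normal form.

reduced normal form:
  5
type:
  Nat
normal-order step count: 4
started in normal form: no
first redex: an elimNat iota-redex


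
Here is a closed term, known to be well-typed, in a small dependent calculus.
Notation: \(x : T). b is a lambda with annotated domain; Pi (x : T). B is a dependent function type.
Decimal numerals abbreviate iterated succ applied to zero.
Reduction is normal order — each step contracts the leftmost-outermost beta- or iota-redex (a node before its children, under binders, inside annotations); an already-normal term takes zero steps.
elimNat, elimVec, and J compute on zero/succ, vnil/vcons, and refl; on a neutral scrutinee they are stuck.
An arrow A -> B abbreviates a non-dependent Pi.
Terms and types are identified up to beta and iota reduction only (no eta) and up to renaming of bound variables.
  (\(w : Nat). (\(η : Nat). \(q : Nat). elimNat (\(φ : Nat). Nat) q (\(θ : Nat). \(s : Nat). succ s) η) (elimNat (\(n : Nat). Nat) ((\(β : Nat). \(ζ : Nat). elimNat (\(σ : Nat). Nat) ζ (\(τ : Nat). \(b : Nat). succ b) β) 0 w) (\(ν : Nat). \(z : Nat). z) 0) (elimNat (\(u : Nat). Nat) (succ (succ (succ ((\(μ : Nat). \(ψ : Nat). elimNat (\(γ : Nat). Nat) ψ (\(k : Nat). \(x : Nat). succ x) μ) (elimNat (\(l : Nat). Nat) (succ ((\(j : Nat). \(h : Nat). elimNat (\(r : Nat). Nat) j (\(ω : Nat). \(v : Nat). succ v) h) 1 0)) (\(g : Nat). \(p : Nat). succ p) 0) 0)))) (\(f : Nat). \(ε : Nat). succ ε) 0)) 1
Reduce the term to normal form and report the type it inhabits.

normal form:
  6
the term's type:
  Nat
observation: reduction starts at a beta-redex, and 25 normal-order steps reach the normal form.


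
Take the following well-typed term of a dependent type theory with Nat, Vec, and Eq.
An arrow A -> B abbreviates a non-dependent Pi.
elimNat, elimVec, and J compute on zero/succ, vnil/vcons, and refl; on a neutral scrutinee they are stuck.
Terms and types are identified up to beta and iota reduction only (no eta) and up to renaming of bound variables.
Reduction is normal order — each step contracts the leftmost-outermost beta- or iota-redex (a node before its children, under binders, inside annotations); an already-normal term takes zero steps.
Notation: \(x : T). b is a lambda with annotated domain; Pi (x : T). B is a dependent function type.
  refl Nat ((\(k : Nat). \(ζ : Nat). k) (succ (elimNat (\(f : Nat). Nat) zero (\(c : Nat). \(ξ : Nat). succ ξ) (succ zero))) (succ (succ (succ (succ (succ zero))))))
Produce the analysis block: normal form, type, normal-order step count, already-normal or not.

resulting normal form:
  refl Nat (succ (succ zero))
type:
  Eq Nat (succ (succ zero)) (succ (succ zero))
reduction steps (normal order): 6
already normal: no
first contracted redex: a beta-redex


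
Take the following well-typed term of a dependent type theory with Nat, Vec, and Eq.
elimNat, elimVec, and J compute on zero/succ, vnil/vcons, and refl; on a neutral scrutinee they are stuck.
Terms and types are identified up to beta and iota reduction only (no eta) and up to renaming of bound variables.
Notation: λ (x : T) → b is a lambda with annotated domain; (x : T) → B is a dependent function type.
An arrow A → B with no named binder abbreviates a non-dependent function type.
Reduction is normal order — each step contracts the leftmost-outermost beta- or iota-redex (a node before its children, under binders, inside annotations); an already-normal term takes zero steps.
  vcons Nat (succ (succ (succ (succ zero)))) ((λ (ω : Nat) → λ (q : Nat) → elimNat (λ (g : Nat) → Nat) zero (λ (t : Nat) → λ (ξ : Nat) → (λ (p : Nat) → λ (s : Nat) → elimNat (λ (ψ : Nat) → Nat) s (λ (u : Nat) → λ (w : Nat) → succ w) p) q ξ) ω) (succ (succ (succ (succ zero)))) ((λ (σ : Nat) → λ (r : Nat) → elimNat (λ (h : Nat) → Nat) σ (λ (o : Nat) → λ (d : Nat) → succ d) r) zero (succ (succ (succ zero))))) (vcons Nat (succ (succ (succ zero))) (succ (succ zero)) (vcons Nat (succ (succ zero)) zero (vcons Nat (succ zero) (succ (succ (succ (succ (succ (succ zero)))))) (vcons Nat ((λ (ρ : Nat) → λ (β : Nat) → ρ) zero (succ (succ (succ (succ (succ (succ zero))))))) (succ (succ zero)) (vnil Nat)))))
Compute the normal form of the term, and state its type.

normal form:
  vcons Nat (succ (succ (succ (succ zero)))) (succ (succ (succ (succ (succ (succ (succ (succ (succ (succ (succ (succ zero)))))))))))) (vcons Nat (succ (succ (succ zero))) (succ (succ zero)) (vcons Nat (succ (succ zero)) zero (vcons Nat (succ zero) (succ (succ (succ (succ (succ (succ zero)))))) (vcons Nat zero (succ (succ zero)) (vnil Nat)))))
inferred type:
  Vec Nat (succ (succ (succ (succ (succ zero)))))


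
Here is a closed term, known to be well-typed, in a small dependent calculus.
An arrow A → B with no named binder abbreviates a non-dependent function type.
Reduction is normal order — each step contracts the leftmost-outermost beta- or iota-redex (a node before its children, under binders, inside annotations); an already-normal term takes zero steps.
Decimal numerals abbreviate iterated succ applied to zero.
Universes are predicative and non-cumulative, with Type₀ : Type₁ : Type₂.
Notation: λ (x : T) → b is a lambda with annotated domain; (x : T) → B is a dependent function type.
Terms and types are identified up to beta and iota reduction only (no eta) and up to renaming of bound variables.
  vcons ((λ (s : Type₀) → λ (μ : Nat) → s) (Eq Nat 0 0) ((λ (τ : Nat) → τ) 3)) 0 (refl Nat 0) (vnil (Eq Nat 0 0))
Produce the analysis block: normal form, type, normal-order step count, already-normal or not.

normal form:
  vcons (Eq Nat 0 0) 0 (refl Nat 0) (vnil (Eq Nat 0 0))
the term's type:
  Vec (Eq Nat 0 0) 1
steps to reach normal form (normal order): 2
started in normal form: no
first contracted redex: a beta-redex


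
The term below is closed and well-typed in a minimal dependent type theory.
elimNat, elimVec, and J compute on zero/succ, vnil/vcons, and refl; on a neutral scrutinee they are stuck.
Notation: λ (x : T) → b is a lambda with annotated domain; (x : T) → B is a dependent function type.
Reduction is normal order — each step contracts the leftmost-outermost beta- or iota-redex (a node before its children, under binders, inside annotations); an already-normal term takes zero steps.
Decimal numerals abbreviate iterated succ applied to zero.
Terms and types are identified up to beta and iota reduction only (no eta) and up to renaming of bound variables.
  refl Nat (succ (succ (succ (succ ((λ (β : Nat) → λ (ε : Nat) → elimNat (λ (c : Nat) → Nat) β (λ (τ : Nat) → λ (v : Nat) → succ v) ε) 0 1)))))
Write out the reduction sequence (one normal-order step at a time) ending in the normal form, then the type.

normal-order reduction sequence:
  refl Nat (succ (succ (succ (succ ((λ (β : Nat) → λ (ε : Nat) → elimNat (λ (c : Nat) → Nat) β (λ (τ : Nat) → λ (v : Nat) → succ v) ε) 0 1)))))
  ~> refl Nat (succ (succ (succ (succ ((λ (β : Nat) → elimNat (λ (ε : Nat) → Nat) 0 (λ (c : Nat) → λ (τ : Nat) → succ τ) β) 1)))))
  ~> refl Nat (succ (succ (succ (succ (elimNat (λ (β : Nat) → Nat) 0 (λ (ε : Nat) → λ (c : Nat) → succ c) 1)))))
  ~> refl Nat (succ (succ (succ (succ ((λ (β : Nat) → λ (ε : Nat) → succ ε) 0 (elimNat (λ (c : Nat) → Nat) 0 (λ (τ : Nat) → λ (v : Nat) → succ v) 0))))))
  ~> refl Nat (succ (succ (succ (succ ((λ (β : Nat) → succ β) (elimNat (λ (ε : Nat) → Nat) 0 (λ (c : Nat) → λ (τ : Nat) → succ τ) 0))))))
  ~> refl Nat (succ (succ (succ (succ (succ (elimNat (λ (β : Nat) → Nat) 0 (λ (ε : Nat) → λ (c : Nat) → succ c) 0))))))
  ~> refl Nat 5
the term's type:
  Eq Nat 5 5


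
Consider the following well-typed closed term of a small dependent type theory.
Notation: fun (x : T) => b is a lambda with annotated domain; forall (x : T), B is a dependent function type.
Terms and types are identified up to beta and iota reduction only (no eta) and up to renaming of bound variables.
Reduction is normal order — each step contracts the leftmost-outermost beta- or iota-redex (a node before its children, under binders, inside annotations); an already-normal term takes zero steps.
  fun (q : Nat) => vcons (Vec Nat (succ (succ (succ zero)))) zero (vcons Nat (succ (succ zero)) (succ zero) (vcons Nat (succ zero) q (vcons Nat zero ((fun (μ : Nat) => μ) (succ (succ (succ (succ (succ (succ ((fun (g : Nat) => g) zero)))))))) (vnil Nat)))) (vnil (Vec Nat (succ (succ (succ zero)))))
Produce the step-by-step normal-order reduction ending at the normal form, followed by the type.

normal-order reduction:
  fun (q : Nat) => vcons (Vec Nat (succ (succ (succ zero)))) zero (vcons Nat (succ (succ zero)) (succ zero) (vcons Nat (succ zero) q (vcons Nat zero ((fun (μ : Nat) => μ) (succ (succ (succ (succ (succ (succ ((fun (g : Nat) => g) zero)))))))) (vnil Nat)))) (vnil (Vec Nat (succ (succ (succ zero)))))
  ~> fun (q : Nat) => vcons (Vec Nat (succ (succ (succ zero)))) zero (vcons Nat (succ (succ zero)) (succ zero) (vcons Nat (succ zero) q (vcons Nat zero (succ (succ (succ (succ (succ (succ ((fun (μ : Nat) => μ) zero))))))) (vnil Nat)))) (vnil (Vec Nat (succ (succ (succ zero)))))
  ~> fun (q : Nat) => vcons (Vec Nat (succ (succ (succ zero)))) zero (vcons Nat (succ (succ zero)) (succ zero) (vcons Nat (succ zero) q (vcons Nat zero (succ (succ (succ (succ (succ (succ zero)))))) (vnil Nat)))) (vnil (Vec Nat (succ (succ (succ zero)))))
the term's type:
  forall (q : Nat), Vec (Vec Nat (succ (succ (succ zero)))) (succ zero)


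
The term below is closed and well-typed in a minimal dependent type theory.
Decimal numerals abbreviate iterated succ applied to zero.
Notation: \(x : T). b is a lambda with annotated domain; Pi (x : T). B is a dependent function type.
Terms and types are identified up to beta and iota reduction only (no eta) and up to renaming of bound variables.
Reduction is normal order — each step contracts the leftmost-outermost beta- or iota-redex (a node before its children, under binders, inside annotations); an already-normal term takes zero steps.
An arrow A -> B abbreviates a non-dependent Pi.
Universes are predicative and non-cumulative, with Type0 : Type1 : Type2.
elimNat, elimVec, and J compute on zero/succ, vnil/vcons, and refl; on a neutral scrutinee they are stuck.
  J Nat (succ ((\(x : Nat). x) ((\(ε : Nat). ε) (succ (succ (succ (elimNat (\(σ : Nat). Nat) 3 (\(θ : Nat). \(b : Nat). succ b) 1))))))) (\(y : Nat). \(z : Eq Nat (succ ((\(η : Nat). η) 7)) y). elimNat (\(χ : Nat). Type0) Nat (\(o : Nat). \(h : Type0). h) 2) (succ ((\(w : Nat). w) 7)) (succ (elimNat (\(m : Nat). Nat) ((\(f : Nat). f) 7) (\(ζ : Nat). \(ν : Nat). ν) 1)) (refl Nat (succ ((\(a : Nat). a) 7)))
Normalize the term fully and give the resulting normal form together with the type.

normal form:
  8
type:
  Nat


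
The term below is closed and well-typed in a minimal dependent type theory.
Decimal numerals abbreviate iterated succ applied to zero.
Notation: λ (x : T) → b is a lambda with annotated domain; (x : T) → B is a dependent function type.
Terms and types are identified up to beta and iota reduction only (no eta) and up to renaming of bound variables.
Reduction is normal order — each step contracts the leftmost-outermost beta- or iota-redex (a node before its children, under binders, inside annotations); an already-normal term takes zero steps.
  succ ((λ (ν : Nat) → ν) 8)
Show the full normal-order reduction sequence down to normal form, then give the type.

normal-order reduction sequence:
  succ ((λ (ν : Nat) → ν) 8)
  ~> 9
inferred type:
  Nat


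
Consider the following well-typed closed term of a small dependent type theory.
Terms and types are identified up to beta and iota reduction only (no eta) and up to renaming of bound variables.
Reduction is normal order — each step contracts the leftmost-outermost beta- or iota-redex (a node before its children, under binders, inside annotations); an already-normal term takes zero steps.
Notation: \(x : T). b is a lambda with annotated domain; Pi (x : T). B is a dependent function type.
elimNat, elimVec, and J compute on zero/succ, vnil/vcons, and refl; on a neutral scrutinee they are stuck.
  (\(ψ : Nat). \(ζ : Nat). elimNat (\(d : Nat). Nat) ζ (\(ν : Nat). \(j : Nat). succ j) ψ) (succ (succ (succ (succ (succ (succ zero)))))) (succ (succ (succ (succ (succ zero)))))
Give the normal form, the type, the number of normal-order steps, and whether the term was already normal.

reduced normal form:
  succ (succ (succ (succ (succ (succ (succ (succ (succ (succ (succ zero))))))))))
the term's type:
  Nat
steps to reach normal form (normal order): 21
already normal: no
first contracted redex: a beta-redex


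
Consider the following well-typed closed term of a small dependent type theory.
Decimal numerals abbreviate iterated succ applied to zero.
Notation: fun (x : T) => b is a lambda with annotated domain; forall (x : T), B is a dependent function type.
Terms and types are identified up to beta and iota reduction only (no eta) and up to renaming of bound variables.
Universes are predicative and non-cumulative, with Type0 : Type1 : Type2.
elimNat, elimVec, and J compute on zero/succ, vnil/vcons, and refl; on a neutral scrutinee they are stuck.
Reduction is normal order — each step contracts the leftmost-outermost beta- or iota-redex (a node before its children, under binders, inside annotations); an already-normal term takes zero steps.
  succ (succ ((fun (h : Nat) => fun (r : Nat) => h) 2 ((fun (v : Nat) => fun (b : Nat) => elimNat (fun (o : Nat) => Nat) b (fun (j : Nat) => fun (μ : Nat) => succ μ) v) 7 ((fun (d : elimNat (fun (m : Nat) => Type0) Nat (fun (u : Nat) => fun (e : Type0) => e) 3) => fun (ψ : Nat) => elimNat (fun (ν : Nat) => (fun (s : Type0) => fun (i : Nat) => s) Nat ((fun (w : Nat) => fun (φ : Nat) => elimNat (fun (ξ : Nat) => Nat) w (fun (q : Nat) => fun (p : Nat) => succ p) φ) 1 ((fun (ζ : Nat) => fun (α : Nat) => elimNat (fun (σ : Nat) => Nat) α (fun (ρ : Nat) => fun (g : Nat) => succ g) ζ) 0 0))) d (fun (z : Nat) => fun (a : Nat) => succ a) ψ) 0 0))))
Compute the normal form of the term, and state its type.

normal form:
  4
type:
  Nat
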